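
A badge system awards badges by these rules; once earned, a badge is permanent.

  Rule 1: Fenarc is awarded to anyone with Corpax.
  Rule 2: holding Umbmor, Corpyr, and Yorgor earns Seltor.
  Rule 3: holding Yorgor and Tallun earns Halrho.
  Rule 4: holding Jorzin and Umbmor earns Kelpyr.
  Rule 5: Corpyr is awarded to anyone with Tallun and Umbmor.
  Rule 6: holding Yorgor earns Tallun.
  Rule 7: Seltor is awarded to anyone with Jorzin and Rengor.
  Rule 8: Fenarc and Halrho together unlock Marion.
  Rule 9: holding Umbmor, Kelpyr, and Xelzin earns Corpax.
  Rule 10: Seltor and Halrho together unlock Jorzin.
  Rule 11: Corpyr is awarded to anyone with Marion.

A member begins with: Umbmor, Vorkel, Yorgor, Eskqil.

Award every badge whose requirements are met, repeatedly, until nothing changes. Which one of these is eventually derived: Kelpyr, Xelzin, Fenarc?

Kelpyr

With Yorgor, Tallun is earned (Rule 6).
With Tallun and Umbmor, Corpyr is earned (Rule 5).
With Yorgor and Tallun, Halrho is earned (Rule 3).
With Umbmor, Corpyr, and Yorgor, Seltor is earned (Rule 2).
With Seltor and Halrho, Jorzin is earned (Rule 10).
With Jorzin and Umbmor, Kelpyr is earned (Rule 4).
Fenarc would need Corpax (Rule 1), but Corpax is never earned. No rule produces Xelzin, and it is not given.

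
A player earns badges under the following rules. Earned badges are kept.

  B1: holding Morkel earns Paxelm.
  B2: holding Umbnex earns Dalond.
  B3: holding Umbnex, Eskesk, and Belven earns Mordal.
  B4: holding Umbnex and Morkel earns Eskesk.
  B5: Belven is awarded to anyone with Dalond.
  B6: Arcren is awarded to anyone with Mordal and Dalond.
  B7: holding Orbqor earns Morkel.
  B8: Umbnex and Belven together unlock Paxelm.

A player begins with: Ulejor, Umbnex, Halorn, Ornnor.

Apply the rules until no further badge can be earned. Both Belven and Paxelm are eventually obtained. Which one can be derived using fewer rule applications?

Belven

Belven: With Umbnex, Dalond is earned (B2). With Dalond, Belven is earned (B5). [2 rule applications]
Paxelm: With Umbnex, Dalond is earned (B2). With Dalond, Belven is earned (B5). With Umbnex and Belven, Paxelm is earned (B8). [3 rule applications]
Belven needs fewer.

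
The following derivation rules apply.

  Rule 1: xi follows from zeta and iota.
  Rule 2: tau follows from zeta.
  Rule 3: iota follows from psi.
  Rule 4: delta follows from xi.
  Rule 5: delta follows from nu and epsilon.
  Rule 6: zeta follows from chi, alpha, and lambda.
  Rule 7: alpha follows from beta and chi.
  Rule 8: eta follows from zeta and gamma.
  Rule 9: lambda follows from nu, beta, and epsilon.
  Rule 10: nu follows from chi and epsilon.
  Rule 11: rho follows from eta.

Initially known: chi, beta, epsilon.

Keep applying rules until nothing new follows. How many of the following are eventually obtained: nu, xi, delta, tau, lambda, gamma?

From beta and chi, Rule 7 gives alpha.
chi and epsilon hold, so nu follows (Rule 10).
From nu and epsilon, Rule 5 gives delta.
nu, beta, and epsilon hold, so lambda follows (Rule 9).
From chi, alpha, and lambda, Rule 6 gives zeta.
From zeta, Rule 2 gives tau.
nu: reached.
xi would need zeta and iota (Rule 1), but iota is never established.
delta: reached.
tau: reached.
lambda: reached.
No rule produces gamma, and it is not given.
Reached: nu, delta, tau, and lambda — 4 of the 6.

4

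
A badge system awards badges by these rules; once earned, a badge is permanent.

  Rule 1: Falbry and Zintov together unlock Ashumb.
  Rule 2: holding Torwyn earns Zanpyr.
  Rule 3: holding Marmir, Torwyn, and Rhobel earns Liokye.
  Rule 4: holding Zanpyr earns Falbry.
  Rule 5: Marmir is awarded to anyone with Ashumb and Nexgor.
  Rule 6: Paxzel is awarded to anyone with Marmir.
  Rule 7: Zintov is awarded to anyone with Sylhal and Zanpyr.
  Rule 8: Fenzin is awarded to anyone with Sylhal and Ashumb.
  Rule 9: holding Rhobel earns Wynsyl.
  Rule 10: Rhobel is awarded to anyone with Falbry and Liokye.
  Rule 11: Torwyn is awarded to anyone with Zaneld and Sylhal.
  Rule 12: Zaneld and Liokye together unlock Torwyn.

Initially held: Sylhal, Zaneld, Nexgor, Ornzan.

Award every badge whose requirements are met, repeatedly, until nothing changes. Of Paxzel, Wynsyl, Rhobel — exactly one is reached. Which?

Paxzel

With Zaneld and Sylhal, Torwyn is earned (Rule 11).
With Torwyn, Zanpyr is earned (Rule 2).
With Sylhal and Zanpyr, Zintov is earned (Rule 7).
With Zanpyr, Falbry is earned (Rule 4).
With Falbry and Zintov, Ashumb is earned (Rule 1).
With Ashumb and Nexgor, Marmir is earned (Rule 5).
With Marmir, Paxzel is earned (Rule 6).
Wynsyl would need Rhobel (Rule 9), but Rhobel is never earned. Rhobel would need Falbry and Liokye (Rule 10), but Liokye is never earned.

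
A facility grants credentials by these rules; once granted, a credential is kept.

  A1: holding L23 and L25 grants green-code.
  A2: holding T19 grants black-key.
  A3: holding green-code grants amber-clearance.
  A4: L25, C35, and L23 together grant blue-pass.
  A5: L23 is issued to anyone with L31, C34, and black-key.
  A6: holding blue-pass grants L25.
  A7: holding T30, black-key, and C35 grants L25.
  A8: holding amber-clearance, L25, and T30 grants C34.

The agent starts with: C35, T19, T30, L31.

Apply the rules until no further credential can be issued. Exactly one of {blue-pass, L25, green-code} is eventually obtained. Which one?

L25

Holding T19 grants black-key (A2).
Holding T30, black-key, and C35 grants L25 (A7).
blue-pass would need L25, C35, and L23 (A4), but L23 is never granted. green-code would need L23 and L25 (A1), but L23 is never granted.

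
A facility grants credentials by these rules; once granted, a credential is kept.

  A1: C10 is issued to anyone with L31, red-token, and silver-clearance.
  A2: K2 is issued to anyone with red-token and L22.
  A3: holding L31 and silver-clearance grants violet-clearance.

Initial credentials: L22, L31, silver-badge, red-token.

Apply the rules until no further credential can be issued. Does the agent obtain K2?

Yes

Holding red-token and L22 grants K2 (A2).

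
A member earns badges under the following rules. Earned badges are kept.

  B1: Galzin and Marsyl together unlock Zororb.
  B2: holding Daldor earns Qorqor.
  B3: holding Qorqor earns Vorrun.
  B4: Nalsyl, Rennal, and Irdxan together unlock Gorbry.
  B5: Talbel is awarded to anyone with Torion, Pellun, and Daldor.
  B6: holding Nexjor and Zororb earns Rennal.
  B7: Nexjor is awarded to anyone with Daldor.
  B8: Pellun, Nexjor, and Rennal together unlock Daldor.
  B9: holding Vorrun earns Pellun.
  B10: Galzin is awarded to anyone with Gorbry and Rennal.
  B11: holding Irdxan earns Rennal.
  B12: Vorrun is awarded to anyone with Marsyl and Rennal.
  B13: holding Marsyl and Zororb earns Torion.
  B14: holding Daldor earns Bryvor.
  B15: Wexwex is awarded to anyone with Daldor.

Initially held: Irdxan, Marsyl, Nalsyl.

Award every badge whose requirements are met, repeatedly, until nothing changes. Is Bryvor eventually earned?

No

Bryvor would need Daldor (B14), but Daldor is never earned.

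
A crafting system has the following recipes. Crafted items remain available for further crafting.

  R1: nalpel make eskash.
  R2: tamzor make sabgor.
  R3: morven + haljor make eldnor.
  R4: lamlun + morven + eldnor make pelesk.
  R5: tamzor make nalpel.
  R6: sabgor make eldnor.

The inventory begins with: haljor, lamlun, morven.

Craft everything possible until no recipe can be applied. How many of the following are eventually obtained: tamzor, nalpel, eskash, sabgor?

No rule produces tamzor, and it is not given.
nalpel would need tamzor (R5), but tamzor is never obtained.
eskash would need nalpel (R1), but nalpel is never obtained.
sabgor would need tamzor (R2), but tamzor is never obtained.
None of the 4 are reached.

0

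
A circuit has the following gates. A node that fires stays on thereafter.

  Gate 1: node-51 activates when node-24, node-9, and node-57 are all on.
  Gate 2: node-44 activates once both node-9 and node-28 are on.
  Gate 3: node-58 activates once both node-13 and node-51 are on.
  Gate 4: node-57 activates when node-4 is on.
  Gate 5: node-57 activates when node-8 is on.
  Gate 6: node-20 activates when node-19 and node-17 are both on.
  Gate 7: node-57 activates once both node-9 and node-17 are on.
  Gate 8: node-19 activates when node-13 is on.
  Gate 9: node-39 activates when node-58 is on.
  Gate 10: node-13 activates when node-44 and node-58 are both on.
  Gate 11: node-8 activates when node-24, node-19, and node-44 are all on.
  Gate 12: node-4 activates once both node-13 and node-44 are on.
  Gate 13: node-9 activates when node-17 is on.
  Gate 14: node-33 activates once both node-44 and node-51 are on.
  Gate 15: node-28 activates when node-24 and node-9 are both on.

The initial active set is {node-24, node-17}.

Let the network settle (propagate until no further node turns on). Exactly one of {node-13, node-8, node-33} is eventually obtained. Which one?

Gate 13: node-17 on → node-9 on.
node-24 and node-9 are on, so node-28 activates (Gate 15).
Gate 7: node-9 and node-17 on → node-57 on.
Gate 2: node-9 and node-28 on → node-44 on.
node-24, node-9, and node-57 are on, so node-51 activates (Gate 1).
Gate 14: node-44 and node-51 on → node-33 on.
node-8 would need node-24, node-19, and node-44 (Gate 11), but node-19 never turns on. node-13 would need node-44 and node-58 (Gate 10), but node-58 never turns on.

node-33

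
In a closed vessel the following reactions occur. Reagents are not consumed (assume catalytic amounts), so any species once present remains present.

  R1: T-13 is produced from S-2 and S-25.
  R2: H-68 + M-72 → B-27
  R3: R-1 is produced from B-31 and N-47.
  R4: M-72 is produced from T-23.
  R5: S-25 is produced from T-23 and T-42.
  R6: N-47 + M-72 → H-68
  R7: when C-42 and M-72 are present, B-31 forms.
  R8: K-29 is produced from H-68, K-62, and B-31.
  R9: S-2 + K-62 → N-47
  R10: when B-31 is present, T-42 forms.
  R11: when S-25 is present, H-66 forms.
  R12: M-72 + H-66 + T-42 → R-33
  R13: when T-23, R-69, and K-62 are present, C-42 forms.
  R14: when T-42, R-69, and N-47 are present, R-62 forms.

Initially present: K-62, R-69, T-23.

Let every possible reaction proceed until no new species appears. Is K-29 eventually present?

No

K-29 would need H-68, K-62, and B-31 (R8), but H-68 never forms.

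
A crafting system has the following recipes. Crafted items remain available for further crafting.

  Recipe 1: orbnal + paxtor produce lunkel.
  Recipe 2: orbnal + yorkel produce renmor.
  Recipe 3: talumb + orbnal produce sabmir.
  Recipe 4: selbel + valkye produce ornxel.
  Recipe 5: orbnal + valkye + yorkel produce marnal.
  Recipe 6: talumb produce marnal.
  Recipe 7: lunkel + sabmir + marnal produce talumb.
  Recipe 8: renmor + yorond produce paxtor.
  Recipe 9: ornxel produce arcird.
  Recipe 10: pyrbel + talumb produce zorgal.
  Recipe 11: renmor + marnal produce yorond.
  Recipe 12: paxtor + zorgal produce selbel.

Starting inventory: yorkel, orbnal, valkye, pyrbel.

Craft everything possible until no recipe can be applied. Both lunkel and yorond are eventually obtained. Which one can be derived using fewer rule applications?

yorond: orbnal + valkye + yorkel → marnal (Recipe 5). Using Recipe 2, orbnal and yorkel make renmor. Using Recipe 11, renmor and marnal make yorond. [3 rule applications]
lunkel: orbnal + valkye + yorkel → marnal (Recipe 5). Using Recipe 2, orbnal and yorkel make renmor. Using Recipe 11, renmor and marnal make yorond. Using Recipe 8, renmor and yorond make paxtor. orbnal + paxtor → lunkel (Recipe 1). [5 rule applications]
yorond needs fewer.

yorond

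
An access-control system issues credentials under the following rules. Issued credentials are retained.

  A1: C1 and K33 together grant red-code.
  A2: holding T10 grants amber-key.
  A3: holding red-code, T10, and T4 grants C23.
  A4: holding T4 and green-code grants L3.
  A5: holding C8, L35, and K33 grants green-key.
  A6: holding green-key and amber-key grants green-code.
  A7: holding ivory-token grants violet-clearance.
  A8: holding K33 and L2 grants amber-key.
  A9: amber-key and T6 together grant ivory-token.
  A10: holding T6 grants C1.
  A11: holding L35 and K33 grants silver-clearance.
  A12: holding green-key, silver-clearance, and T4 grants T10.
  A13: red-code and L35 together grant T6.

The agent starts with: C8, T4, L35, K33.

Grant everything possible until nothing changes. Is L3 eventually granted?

Holding C8, L35, and K33 grants green-key (A5).
Holding L35 and K33 grants silver-clearance (A11).
Holding green-key, silver-clearance, and T4 grants T10 (A12).
Holding T10 grants amber-key (A2).
Holding green-key and amber-key grants green-code (A6).
Holding T4 and green-code grants L3 (A4).

Yes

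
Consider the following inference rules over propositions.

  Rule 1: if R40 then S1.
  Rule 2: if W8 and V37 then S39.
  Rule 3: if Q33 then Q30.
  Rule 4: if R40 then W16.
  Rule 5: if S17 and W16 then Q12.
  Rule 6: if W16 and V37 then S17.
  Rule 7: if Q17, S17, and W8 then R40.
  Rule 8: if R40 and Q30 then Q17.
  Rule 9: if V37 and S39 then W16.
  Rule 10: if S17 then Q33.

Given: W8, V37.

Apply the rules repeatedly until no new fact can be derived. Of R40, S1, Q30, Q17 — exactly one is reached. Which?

From W8 and V37, Rule 2 gives S39.
V37 and S39 hold, so W16 follows (Rule 9).
From W16 and V37, Rule 6 gives S17.
From S17, Rule 10 gives Q33.
Q33 holds, so Q30 follows (Rule 3).
Q17 would need R40 and Q30 (Rule 8), but R40 is never established. S1 would need R40 (Rule 1), but R40 is never established. R40 would need Q17, S17, and W8 (Rule 7), but Q17 is never established.

Q30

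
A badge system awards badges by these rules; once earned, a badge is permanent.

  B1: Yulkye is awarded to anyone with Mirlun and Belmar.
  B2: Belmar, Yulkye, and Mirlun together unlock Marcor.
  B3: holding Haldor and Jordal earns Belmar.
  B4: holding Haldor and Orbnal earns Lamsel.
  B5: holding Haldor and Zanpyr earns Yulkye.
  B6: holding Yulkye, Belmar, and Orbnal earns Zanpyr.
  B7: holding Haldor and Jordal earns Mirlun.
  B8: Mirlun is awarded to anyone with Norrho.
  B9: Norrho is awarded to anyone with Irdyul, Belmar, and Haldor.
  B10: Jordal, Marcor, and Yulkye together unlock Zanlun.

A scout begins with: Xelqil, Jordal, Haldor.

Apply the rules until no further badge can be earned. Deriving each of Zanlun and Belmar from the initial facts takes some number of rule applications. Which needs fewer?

Belmar

Belmar: With Haldor and Jordal, Belmar is earned (B3). [1 rule application]
Zanlun: With Haldor and Jordal, Belmar is earned (B3). With Haldor and Jordal, Mirlun is earned (B7). With Mirlun and Belmar, Yulkye is earned (B1). With Belmar, Yulkye, and Mirlun, Marcor is earned (B2). With Jordal, Marcor, and Yulkye, Zanlun is earned (B10). [5 rule applications]
Belmar needs fewer.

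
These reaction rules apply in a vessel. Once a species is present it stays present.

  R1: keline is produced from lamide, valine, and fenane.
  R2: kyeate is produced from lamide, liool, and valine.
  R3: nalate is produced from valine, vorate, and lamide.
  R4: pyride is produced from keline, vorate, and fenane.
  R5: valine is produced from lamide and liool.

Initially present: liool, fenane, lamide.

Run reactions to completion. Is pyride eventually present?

No

pyride would need keline, vorate, and fenane (R4), but vorate never forms.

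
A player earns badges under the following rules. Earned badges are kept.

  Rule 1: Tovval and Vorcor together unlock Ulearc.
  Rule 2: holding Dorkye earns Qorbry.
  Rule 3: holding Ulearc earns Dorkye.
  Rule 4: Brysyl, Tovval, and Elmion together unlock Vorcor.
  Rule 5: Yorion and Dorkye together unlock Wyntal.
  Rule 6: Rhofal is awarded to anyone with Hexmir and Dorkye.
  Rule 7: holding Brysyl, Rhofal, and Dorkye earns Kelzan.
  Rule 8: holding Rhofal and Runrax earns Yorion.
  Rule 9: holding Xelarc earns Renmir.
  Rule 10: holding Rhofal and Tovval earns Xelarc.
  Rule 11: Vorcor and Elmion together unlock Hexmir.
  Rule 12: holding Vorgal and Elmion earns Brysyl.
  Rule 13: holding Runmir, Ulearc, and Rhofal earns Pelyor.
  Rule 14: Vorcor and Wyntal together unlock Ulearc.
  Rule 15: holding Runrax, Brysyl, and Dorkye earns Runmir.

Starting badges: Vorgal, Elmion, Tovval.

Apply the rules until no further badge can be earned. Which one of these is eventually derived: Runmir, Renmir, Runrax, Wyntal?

Renmir

With Vorgal and Elmion, Brysyl is earned (Rule 12).
With Brysyl, Tovval, and Elmion, Vorcor is earned (Rule 4).
With Tovval and Vorcor, Ulearc is earned (Rule 1).
With Vorcor and Elmion, Hexmir is earned (Rule 11).
With Ulearc, Dorkye is earned (Rule 3).
With Hexmir and Dorkye, Rhofal is earned (Rule 6).
With Rhofal and Tovval, Xelarc is earned (Rule 10).
With Xelarc, Renmir is earned (Rule 9).
Wyntal would need Yorion and Dorkye (Rule 5), but Yorion is never earned. No rule produces Runrax, and it is not given. Runmir would need Runrax, Brysyl, and Dorkye (Rule 15), but Runrax is never earned.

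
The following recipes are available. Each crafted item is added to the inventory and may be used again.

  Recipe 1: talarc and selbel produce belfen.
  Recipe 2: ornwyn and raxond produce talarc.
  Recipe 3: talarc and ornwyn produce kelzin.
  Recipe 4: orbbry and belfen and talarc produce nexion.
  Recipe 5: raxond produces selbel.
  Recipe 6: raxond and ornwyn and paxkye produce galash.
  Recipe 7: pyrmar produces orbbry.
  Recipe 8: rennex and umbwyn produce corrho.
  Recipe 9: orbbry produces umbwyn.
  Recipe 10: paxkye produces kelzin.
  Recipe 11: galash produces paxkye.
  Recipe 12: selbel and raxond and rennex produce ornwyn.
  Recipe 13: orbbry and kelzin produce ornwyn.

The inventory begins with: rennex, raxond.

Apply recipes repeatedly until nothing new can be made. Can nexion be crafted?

nexion would need orbbry, belfen, and talarc (Recipe 4), but orbbry is never obtained.

No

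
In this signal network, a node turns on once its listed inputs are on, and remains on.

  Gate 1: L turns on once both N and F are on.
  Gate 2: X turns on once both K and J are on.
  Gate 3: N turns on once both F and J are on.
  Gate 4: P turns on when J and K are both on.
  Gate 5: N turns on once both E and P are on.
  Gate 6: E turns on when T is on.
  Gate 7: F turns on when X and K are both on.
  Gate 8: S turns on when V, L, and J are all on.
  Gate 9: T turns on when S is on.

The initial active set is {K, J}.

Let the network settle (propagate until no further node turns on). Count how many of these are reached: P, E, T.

1

Gate 4: J and K on → P on.
P: reached.
E would need T (Gate 6), but T never turns on.
T would need S (Gate 9), but S never turns on.
Reached: P — 1 of the 3.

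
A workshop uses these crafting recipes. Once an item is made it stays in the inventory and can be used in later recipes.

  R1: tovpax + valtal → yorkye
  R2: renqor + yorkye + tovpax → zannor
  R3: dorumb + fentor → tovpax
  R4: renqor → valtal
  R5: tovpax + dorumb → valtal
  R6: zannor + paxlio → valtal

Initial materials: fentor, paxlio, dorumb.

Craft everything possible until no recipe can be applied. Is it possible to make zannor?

No

zannor would need renqor, yorkye, and tovpax (R2), but renqor is never obtained.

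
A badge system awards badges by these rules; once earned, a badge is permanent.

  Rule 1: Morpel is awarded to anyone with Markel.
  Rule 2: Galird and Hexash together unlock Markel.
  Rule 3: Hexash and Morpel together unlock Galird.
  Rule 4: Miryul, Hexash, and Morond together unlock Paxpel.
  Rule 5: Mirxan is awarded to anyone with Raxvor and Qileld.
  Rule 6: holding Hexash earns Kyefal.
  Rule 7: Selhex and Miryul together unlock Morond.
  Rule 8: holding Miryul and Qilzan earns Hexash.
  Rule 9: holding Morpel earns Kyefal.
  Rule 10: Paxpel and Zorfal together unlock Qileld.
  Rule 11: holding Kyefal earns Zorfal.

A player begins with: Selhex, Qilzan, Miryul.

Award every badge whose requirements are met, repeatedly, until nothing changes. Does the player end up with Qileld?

With Miryul and Qilzan, Hexash is earned (Rule 8).
With Selhex and Miryul, Morond is earned (Rule 7).
With Miryul, Hexash, and Morond, Paxpel is earned (Rule 4).
With Hexash, Kyefal is earned (Rule 6).
With Kyefal, Zorfal is earned (Rule 11).
With Paxpel and Zorfal, Qileld is earned (Rule 10).

Yes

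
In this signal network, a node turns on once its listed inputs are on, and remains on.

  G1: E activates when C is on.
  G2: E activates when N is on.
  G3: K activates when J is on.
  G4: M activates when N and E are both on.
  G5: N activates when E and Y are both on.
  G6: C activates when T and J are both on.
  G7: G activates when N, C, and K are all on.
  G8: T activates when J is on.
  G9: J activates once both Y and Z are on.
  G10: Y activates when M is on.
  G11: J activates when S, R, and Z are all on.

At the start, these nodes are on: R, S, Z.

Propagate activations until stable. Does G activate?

No

G would need N, C, and K (G7), but N never turns on.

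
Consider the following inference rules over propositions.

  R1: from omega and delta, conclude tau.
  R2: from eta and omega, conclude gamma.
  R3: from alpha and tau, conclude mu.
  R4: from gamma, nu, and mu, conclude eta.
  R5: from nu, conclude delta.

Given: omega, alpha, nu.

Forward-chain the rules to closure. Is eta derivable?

No

eta would need gamma, nu, and mu (R4), but gamma is never established.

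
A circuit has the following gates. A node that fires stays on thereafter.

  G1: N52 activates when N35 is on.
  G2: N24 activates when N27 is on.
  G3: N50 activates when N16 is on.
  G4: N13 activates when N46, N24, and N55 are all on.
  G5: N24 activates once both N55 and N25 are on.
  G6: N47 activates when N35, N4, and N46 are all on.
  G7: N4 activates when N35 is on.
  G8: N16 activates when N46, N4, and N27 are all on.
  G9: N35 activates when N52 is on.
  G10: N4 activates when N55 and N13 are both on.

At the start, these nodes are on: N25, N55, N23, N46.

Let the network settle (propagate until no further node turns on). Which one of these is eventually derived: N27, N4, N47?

N4

G5: N55 and N25 on → N24 on.
G4: N46, N24, and N55 on → N13 on.
G10: N55 and N13 on → N4 on.
N47 would need N35, N4, and N46 (G6), but N35 never turns on. No rule produces N27, and it is not given.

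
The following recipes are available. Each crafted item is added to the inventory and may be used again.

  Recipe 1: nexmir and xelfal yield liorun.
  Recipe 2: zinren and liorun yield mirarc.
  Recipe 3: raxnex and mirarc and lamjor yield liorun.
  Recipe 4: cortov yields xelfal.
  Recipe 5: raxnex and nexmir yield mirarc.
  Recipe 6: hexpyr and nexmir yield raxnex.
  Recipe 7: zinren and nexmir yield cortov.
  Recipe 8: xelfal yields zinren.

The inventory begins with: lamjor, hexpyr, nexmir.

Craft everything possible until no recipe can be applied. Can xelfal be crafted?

No

xelfal would need cortov (Recipe 4), but cortov is never obtained.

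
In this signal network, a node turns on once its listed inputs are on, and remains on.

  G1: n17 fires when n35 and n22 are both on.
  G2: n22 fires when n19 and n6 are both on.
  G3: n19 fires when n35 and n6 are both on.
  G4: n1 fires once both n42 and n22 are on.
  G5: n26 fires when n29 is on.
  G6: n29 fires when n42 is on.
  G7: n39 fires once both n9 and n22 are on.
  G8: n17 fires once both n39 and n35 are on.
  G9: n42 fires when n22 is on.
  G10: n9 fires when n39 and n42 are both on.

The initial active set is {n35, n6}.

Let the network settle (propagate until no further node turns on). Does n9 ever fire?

No

n9 would need n39 and n42 (G10), but n39 never turns on.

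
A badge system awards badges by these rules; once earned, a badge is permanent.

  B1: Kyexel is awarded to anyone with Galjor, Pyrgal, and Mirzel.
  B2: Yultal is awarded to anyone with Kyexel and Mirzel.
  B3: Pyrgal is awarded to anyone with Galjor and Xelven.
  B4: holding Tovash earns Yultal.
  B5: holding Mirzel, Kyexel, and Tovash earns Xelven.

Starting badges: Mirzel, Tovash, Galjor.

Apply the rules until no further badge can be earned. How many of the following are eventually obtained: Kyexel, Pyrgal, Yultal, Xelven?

1

With Tovash, Yultal is earned (B4).
Kyexel would need Galjor, Pyrgal, and Mirzel (B1), but Pyrgal is never earned.
Pyrgal would need Galjor and Xelven (B3), but Xelven is never earned.
Yultal: reached.
Xelven would need Mirzel, Kyexel, and Tovash (B5), but Kyexel is never earned.
Reached: Yultal — 1 of the 4.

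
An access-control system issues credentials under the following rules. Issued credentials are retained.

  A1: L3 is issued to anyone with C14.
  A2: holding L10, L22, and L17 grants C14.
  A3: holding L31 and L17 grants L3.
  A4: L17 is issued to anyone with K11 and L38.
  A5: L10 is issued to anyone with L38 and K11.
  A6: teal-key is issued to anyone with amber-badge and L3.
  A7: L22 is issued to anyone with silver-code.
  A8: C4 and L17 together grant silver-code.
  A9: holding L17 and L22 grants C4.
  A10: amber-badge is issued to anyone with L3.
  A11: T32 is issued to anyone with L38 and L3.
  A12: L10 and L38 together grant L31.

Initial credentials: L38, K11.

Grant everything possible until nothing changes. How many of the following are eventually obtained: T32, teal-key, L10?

Holding L38 and K11 grants L10 (A5).
Holding K11 and L38 grants L17 (A4).
Holding L10 and L38 grants L31 (A12).
Holding L31 and L17 grants L3 (A3).
Holding L3 grants amber-badge (A10).
Holding L38 and L3 grants T32 (A11).
Holding amber-badge and L3 grants teal-key (A6).
T32: reached.
teal-key: reached.
L10: reached.
All 3 are reached.

3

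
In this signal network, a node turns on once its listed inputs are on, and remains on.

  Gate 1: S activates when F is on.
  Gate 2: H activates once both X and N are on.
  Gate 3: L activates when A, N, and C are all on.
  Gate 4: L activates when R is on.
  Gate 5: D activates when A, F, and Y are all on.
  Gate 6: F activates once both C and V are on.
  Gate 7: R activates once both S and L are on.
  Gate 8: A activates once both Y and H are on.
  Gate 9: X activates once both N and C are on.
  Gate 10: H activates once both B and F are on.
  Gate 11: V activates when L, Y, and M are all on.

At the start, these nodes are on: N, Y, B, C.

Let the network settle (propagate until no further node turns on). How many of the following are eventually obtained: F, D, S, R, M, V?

0

F would need C and V (Gate 6), but V never turns on.
D would need A, F, and Y (Gate 5), but F never turns on.
S would need F (Gate 1), but F never turns on.
R would need S and L (Gate 7), but S never turns on.
No rule produces M, and it is not given.
V would need L, Y, and M (Gate 11), but M never turns on.
None of the 6 are reached.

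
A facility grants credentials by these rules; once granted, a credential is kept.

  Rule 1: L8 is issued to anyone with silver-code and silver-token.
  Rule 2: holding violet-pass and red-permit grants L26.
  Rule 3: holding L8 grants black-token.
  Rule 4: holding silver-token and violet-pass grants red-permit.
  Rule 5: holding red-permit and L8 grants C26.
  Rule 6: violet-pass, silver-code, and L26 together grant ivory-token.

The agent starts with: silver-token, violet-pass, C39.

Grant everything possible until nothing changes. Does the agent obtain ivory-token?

ivory-token would need violet-pass, silver-code, and L26 (Rule 6), but silver-code is never granted.

No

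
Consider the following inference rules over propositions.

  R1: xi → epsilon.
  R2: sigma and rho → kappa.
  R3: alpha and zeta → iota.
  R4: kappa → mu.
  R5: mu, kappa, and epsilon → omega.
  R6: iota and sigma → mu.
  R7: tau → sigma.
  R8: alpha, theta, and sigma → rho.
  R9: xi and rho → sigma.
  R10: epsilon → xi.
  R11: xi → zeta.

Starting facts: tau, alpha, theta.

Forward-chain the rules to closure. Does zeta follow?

No

zeta would need xi (R11), but xi is never established.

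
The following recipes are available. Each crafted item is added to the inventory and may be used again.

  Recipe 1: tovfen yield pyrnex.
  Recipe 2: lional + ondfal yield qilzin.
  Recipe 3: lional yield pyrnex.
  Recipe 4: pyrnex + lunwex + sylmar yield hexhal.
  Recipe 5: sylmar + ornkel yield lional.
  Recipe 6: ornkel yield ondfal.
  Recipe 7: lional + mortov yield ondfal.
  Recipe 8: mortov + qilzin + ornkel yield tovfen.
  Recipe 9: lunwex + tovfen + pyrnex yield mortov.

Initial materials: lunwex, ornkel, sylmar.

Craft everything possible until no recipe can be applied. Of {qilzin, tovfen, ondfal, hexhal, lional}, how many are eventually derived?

4

Using Recipe 6, ornkel makes ondfal.
Using Recipe 5, sylmar and ornkel make lional.
lional + ondfal → qilzin (Recipe 2).
Using Recipe 3, lional makes pyrnex.
pyrnex + lunwex + sylmar → hexhal (Recipe 4).
qilzin: reached.
tovfen would need mortov, qilzin, and ornkel (Recipe 8), but mortov is never obtained.
ondfal: reached.
hexhal: reached.
lional: reached.
Reached: qilzin, ondfal, hexhal, and lional — 4 of the 5.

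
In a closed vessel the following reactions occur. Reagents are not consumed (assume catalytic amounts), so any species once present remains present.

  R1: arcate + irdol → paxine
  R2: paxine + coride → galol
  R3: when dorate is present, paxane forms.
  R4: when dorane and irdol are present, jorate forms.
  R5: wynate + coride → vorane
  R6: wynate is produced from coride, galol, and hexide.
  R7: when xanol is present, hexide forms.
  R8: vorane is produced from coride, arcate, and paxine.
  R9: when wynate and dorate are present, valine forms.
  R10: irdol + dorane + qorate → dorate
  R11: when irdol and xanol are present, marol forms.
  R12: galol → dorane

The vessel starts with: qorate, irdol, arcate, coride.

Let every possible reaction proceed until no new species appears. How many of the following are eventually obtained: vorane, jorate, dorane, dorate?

arcate and irdol present → paxine forms (R1).
paxine and coride present → galol forms (R2).
coride, arcate, and paxine present → vorane forms (R8).
galol present → dorane forms (R12).
irdol, dorane, and qorate present → dorate forms (R10).
dorane and irdol present → jorate forms (R4).
vorane: reached.
jorate: reached.
dorane: reached.
dorate: reached.
All 4 are reached.

4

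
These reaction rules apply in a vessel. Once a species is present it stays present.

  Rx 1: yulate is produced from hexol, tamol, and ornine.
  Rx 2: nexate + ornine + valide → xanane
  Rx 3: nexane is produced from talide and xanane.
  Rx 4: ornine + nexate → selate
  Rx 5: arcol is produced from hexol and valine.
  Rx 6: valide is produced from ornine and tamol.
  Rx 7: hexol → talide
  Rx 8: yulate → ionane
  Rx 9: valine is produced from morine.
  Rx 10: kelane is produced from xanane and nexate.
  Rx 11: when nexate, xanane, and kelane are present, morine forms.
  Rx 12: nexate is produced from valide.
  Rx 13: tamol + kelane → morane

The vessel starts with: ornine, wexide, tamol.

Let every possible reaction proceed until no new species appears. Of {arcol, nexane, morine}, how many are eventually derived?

ornine and tamol present → valide forms (Rx 6).
valide present → nexate forms (Rx 12).
nexate, ornine, and valide present → xanane forms (Rx 2).
xanane and nexate present → kelane forms (Rx 10).
nexate, xanane, and kelane present → morine forms (Rx 11).
arcol would need hexol and valine (Rx 5), but hexol never forms.
nexane would need talide and xanane (Rx 3), but talide never forms.
morine: reached.
Reached: morine — 1 of the 3.

1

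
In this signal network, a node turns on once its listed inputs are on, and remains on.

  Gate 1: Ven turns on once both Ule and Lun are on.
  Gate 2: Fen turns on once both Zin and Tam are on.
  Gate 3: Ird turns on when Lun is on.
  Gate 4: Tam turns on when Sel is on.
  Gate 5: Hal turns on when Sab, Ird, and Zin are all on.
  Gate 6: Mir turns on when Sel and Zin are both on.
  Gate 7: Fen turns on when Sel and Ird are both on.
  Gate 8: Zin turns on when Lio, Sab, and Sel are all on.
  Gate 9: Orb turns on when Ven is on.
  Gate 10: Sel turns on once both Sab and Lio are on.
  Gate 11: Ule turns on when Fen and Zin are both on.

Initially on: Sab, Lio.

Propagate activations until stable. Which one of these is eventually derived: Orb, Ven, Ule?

Sab and Lio are on, so Sel turns on (Gate 10).
Lio, Sab, and Sel are on, so Zin turns on (Gate 8).
Sel is on, so Tam turns on (Gate 4).
Zin and Tam are on, so Fen turns on (Gate 2).
Gate 11: Fen and Zin on → Ule on.
Ven would need Ule and Lun (Gate 1), but Lun never turns on. Orb would need Ven (Gate 9), but Ven never turns on.

Ule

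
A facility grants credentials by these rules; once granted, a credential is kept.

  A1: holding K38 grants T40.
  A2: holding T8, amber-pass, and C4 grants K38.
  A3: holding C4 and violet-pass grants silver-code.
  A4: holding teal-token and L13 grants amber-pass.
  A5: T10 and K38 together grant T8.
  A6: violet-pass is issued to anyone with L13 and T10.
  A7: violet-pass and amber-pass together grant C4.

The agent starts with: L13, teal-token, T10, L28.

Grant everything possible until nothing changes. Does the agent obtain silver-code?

Holding L13 and T10 grants violet-pass (A6).
Holding teal-token and L13 grants amber-pass (A4).
Holding violet-pass and amber-pass grants C4 (A7).
Holding C4 and violet-pass grants silver-code (A3).

Yes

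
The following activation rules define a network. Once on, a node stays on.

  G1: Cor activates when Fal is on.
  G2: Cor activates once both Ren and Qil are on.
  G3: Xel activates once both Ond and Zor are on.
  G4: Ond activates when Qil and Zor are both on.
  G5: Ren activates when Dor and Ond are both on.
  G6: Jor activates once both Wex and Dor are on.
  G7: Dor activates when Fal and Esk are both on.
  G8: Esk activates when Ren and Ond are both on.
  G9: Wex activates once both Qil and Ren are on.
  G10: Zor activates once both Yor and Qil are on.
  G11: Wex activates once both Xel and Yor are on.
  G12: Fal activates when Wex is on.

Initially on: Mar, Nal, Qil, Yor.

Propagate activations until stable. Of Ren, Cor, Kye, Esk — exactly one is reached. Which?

Yor and Qil are on, so Zor activates (G10).
Qil and Zor are on, so Ond activates (G4).
Ond and Zor are on, so Xel activates (G3).
Xel and Yor are on, so Wex activates (G11).
G12: Wex on → Fal on.
G1: Fal on → Cor on.
Esk would need Ren and Ond (G8), but Ren never turns on. No rule produces Kye, and it is not given. Ren would need Dor and Ond (G5), but Dor never turns on.

Cor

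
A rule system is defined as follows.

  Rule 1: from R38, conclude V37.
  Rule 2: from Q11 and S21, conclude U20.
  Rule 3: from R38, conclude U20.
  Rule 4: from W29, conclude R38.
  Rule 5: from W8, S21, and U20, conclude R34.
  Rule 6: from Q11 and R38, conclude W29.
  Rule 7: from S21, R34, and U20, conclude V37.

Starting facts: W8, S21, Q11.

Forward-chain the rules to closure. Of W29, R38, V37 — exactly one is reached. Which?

Q11 and S21 hold, so U20 follows (Rule 2).
From W8, S21, and U20, Rule 5 gives R34.
From S21, R34, and U20, Rule 7 gives V37.
R38 would need W29 (Rule 4), but W29 is never established. W29 would need Q11 and R38 (Rule 6), but R38 is never established.

V37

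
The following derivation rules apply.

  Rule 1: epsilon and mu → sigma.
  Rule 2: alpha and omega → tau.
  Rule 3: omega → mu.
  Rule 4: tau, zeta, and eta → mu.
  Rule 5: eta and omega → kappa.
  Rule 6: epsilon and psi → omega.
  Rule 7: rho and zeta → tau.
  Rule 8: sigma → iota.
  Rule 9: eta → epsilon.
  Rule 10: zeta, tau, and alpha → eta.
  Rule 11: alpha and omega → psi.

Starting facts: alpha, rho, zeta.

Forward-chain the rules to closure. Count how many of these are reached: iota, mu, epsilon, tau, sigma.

rho and zeta hold, so tau follows (Rule 7).
From zeta, tau, and alpha, Rule 10 gives eta.
From tau, zeta, and eta, Rule 4 gives mu.
From eta, Rule 9 gives epsilon.
epsilon and mu hold, so sigma follows (Rule 1).
sigma holds, so iota follows (Rule 8).
iota: reached.
mu: reached.
epsilon: reached.
tau: reached.
sigma: reached.
All 5 are reached.

5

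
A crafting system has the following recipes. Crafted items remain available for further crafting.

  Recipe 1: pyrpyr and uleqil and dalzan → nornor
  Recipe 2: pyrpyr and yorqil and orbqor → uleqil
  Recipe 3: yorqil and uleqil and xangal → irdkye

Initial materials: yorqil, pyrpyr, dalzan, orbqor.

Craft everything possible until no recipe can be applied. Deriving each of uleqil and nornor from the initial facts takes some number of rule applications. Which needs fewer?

uleqil: pyrpyr and yorqil and orbqor → uleqil (Recipe 2). [1 rule application]
nornor: pyrpyr and yorqil and orbqor → uleqil (Recipe 2). Using Recipe 1, pyrpyr, uleqil, and dalzan make nornor. [2 rule applications]
uleqil needs fewer.

uleqil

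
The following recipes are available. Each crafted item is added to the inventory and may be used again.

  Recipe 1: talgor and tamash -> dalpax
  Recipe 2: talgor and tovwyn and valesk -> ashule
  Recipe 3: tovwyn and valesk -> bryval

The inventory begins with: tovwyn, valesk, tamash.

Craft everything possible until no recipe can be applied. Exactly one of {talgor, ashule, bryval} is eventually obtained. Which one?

bryval

tovwyn and valesk -> bryval (Recipe 3).
No rule produces talgor, and it is not given. ashule would need talgor, tovwyn, and valesk (Recipe 2), but talgor is never obtained.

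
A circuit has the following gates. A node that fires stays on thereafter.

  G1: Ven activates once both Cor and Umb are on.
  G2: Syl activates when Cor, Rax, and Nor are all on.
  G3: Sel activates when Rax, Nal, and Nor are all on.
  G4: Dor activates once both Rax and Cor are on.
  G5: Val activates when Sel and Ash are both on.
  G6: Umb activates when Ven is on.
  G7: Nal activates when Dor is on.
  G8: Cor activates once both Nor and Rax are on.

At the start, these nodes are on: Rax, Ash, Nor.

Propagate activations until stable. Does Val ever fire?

G8: Nor and Rax on → Cor on.
G4: Rax and Cor on → Dor on.
G7: Dor on → Nal on.
Rax, Nal, and Nor are on, so Sel activates (G3).
Sel and Ash are on, so Val activates (G5).

Yes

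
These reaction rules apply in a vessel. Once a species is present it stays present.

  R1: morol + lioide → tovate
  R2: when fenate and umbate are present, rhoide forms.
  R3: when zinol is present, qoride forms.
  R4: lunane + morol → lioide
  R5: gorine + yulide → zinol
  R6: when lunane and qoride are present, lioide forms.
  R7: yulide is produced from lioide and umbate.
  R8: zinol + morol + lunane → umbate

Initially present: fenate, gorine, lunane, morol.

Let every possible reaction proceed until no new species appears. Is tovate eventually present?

lunane and morol present → lioide forms (R4).
morol and lioide present → tovate forms (R1).

Yes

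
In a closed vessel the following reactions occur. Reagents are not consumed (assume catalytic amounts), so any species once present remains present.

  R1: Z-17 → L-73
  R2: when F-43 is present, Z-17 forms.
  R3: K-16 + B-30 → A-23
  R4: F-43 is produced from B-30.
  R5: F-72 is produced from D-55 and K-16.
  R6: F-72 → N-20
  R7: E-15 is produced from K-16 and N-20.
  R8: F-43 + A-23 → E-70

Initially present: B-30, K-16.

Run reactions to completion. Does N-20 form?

N-20 would need F-72 (R6), but F-72 never forms.

No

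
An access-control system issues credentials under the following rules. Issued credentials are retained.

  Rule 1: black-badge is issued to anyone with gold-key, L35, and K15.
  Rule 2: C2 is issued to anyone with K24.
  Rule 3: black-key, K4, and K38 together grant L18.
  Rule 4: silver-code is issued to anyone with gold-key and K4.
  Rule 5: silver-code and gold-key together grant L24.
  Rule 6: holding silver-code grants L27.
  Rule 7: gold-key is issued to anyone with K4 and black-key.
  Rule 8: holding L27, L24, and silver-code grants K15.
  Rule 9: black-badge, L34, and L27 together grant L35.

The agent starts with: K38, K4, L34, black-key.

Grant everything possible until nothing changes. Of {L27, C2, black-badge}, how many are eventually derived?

1

Holding K4 and black-key grants gold-key (Rule 7).
Holding gold-key and K4 grants silver-code (Rule 4).
Holding silver-code grants L27 (Rule 6).
L27: reached.
C2 would need K24 (Rule 2), but K24 is never granted.
black-badge would need gold-key, L35, and K15 (Rule 1), but L35 is never granted.
Reached: L27 — 1 of the 3.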